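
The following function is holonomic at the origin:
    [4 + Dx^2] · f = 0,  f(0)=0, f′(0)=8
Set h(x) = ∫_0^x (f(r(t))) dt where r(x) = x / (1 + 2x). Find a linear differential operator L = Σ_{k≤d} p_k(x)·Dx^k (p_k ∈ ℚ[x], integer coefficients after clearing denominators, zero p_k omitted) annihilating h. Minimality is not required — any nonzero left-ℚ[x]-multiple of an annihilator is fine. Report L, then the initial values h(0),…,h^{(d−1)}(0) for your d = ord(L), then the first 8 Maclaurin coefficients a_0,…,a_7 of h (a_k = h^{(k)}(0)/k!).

L = 4·Dx + (4 + 24·x + 48·x^2 + 32·x^3)·Dx^2 + (1 + 8·x + 24·x^2 + 32·x^3 + 16·x^4)·Dx^3  (order 3).
h: a_k = 0, 0, 4, -16/3, 20/3, -32/5, 8/45, 160/7, …
ICs: h(0) = 0, h′(0) = 0, h′′(0) = 8.

f: a_k = 0, 8, 0, -16/3, 0, 16/15, 0, -32/315, …
Substitute x→r, Dx→(1/r')Dx; clear ⇒ L₀.
h=∫h₀ ⇒ L = L₀·Dx.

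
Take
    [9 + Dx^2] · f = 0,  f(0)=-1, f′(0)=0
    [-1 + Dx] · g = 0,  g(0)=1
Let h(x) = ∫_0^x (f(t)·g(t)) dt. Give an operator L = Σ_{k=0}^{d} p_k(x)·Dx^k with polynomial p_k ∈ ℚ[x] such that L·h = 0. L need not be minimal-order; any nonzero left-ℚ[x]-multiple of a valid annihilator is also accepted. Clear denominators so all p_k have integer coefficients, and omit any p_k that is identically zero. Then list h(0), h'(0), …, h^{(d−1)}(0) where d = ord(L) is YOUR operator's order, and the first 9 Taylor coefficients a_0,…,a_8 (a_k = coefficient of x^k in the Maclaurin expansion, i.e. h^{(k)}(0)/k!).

L = 10·Dx - 2·Dx^2 + Dx^3  (order 3).
h: a_k = 0, -1, -1/2, 4/3, 13/12, -7/30, -79/180, -22/315, 307/5040, …
ICs: h(0) = 0, h′(0) = -1, h′′(0) = -1.

f: a_k = -1, 0, 9/2, 0, -27/8, 0, 81/80, 0, -729/4480, …
g: a_k = 1, 1, 1/2, 1/6, 1/24, 1/120, 1/720, 1/5040, 1/40320, …
L₀ := L_f ⊗_s L_g (sym. prod.), ord ≤ 2.
Integrate: L := L₀·Dx.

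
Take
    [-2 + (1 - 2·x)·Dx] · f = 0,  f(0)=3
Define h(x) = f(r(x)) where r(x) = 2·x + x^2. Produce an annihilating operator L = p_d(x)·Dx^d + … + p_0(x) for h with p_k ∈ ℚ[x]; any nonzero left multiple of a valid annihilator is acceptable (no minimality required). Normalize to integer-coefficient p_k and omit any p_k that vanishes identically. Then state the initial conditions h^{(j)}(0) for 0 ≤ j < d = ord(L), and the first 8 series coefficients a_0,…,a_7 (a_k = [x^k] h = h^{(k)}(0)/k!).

f: a_k = 3, 6, 12, 24, 48, 96, 192, 384, …
h₀=f(r): pull back L_f along r ⇒ L₀.
L = (4 + 4·x) + (-1 + 4·x + 2·x^2)·Dx  (order 1).
h: a_k = 3, 12, 54, 240, 1068, 4752, 21144, 94080, …
ICs: h(0) = 3.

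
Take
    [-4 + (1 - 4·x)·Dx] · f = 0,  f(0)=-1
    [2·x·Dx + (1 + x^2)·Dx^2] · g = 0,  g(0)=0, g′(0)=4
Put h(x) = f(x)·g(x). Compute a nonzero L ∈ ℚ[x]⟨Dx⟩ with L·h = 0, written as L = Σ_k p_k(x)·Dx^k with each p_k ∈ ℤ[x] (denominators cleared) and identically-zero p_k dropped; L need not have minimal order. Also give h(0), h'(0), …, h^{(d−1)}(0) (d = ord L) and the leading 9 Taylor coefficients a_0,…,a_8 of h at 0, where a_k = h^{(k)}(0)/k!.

f: a_k = -1, -4, -16, -64, -256, -1024, -4096, -16384, -65536, …
g: a_k = 0, 4, 0, -4/3, 0, 4/5, 0, -4/7, 0, …
L₀ := L_f ⊗_s L_g (sym. prod.), ord ≤ 2.
L = 8·x + (8 - 2·x + 16·x^2)·Dx + (-1 + 4·x - x^2 + 4·x^3)·Dx^2  (order 2).
h: a_k = 0, -4, -16, -188/3, -752/3, -15052/15, -60208/15, -1685764/105, -6743056/105, …
ICs: h(0) = 0, h′(0) = -4.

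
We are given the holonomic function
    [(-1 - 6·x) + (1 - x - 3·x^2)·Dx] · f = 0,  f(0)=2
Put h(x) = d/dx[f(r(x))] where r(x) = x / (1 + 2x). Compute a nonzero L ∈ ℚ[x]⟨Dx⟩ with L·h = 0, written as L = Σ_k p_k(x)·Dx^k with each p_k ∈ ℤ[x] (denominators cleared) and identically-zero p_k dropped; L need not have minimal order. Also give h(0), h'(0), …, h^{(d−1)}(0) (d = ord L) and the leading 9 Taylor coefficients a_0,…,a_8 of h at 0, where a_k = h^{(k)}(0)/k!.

f: a_k = 2, 2, 8, 14, 38, 80, 194, 434, 1016, …
Substitute x→r, Dx→(1/r')Dx; clear ⇒ L₀.
h₀' ⇒ L via d/dx closure of L₀.
L = (4 + 6·x + 30·x^2 + 32·x^3) + (-1 - 13·x - 45·x^2 - 38·x^3 + 16·x^4)·Dx  (order 1).
h: a_k = 2, 8, -30, 136, -560, 2220, -8554, 32288, -119970, …
ICs: h(0) = 2.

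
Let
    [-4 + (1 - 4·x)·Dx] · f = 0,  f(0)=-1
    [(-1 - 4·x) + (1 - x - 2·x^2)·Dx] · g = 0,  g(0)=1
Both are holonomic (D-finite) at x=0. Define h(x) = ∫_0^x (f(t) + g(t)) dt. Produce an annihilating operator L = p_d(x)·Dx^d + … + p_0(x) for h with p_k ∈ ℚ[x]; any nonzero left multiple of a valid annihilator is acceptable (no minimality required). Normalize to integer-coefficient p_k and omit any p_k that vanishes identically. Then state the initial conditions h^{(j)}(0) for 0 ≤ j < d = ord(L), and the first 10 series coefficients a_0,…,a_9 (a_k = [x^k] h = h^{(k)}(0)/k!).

f: a_k = -1, -4, -16, -64, -256, -1024, -4096, -16384, -65536, -262144, …
g: a_k = 1, 1, 3, 5, 11, 21, 43, 85, 171, 341, …
Weyl lclm of L_f,L_g ⇒ L₀ (ord ≤ 2).
∫: right-multiply L₀ by Dx.
L = (-8 - 144·x + 96·x^2 - 128·x^3)·Dx + (26 - 28·x - 120·x^2 + 128·x^3 - 256·x^4)·Dx^2 + (-3 + 19·x - 34·x^2 + 24·x^3 + 16·x^4 - 64·x^5)·Dx^3  (order 3).
h: a_k = 0, 0, -3/2, -13/3, -59/4, -49, -1003/6, -579, -16299/8, -65365/9, …
ICs: h(0) = 0, h′(0) = 0, h′′(0) = -3.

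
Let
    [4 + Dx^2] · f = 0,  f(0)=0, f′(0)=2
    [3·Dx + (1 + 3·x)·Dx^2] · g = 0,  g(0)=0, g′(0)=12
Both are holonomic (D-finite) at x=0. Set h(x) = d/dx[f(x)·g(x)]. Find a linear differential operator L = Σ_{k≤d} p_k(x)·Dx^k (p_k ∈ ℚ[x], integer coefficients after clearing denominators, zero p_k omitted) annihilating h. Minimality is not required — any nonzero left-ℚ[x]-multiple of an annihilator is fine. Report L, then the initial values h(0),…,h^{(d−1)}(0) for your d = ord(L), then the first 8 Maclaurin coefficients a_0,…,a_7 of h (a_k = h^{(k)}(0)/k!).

L = (-21880 - 49536·x - 195264·x^2 - 252288·x^3 + 225504·x^4 + 746496·x^5 + 373248·x^6) + (-9384 - 44856·x - 47520·x^2 + 90720·x^3 + 311040·x^4 + 186624·x^5)·Dx + (-6026 - 16344·x - 53892·x^2 - 32832·x^3 + 182736·x^4 + 373248·x^5 + 186624·x^6)·Dx^2 + (-2346 - 11214·x - 11880·x^2 + 22680·x^3 + 77760·x^4 + 46656·x^5)·Dx^3 + (-139 - 990·x - 1269·x^2 + 7560·x^3 + 31590·x^4 + 46656·x^5 + 23328·x^6)·Dx^4  (order 4).
h: a_k = 0, 48, -108, 224, -690, 2064, -30408/5, 377920/21, …
ICs: h(0) = 0, h′(0) = 48, h′′(0) = -216, h′′′(0) = 1344.

f: a_k = 0, 2, 0, -4/3, 0, 4/15, 0, -8/315, …
g: a_k = 0, 12, -18, 36, -81, 972/5, -486, 8748/7, …
h₀=f·g: eliminate ⇒ L₀, order ≤ 2·2.
Differentiate: ansatz ord ≤ ord L₀ ⇒ L.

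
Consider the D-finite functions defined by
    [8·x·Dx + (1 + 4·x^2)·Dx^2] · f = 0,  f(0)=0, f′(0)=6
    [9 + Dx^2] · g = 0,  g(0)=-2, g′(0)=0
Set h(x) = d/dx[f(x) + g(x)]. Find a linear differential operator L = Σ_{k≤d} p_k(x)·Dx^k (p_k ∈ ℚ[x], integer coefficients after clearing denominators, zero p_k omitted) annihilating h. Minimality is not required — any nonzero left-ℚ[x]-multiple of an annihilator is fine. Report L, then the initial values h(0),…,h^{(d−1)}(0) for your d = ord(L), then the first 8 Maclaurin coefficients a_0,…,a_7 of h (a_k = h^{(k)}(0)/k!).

L = (-2808·x + 19008·x^3 + 10368·x^5) + (9 + 1548·x^2 + 7344·x^4 + 5184·x^6)·Dx + (-312·x + 2112·x^3 + 1152·x^5)·Dx^2 + (1 + 172·x^2 + 816·x^4 + 576·x^6)·Dx^3  (order 3).
h: a_k = 6, 18, -24, -27, 96, 243/20, -384, -729/280, …
ICs: h(0) = 6, h′(0) = 18, h′′(0) = -48.

f: a_k = 0, 6, 0, -8, 0, 96/5, 0, -384/7, …
g: a_k = -2, 0, 9, 0, -27/4, 0, 81/40, 0, …
L₀ := lclm(L_f,L_g); ord L₀ ≤ 2+2.
Derive L from L₀ (diff closure).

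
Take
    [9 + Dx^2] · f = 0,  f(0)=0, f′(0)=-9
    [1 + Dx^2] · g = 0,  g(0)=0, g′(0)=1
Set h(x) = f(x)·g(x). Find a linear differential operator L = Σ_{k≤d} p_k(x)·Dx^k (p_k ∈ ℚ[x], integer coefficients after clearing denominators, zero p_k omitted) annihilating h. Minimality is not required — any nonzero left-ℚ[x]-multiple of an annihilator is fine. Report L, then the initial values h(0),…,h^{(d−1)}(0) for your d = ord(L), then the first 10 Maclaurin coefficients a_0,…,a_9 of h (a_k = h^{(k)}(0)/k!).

f: a_k = 0, -9, 0, 27/2, 0, -243/40, 0, 729/560, 0, -729/4480, …
g: a_k = 0, 1, 0, -1/6, 0, 1/120, 0, -1/5040, 0, 1/362880, …
Sym-product of L_f,L_g gives L₀ (≤ ord 4).
L = 64 + 20·Dx^2 + Dx^4  (order 4).
h: a_k = 0, 0, -9, 0, 15, 0, -42/5, 0, 17/7, 0, …
ICs: h(0) = 0, h′(0) = 0, h′′(0) = -18, h′′′(0) = 0.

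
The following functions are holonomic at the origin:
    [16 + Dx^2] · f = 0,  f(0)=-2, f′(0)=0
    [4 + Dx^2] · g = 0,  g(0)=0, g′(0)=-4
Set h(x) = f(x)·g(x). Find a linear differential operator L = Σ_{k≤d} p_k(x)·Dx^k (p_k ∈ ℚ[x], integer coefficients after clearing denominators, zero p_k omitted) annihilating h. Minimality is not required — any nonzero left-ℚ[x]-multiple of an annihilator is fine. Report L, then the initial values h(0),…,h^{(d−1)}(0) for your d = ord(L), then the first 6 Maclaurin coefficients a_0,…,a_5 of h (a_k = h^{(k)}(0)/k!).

f: a_k = -2, 0, 16, 0, -64/3, 0, …
g: a_k = 0, -4, 0, 8/3, 0, -8/15, …
f·g: L₀ = L_f ⊗_s L_g, ord ≤ 2·2.
L = 144 + 40·Dx^2 + Dx^4  (order 4).
h: a_k = 0, 8, 0, -208/3, 0, 1936/15, …
ICs: h(0) = 0, h′(0) = 8, h′′(0) = 0, h′′′(0) = -416.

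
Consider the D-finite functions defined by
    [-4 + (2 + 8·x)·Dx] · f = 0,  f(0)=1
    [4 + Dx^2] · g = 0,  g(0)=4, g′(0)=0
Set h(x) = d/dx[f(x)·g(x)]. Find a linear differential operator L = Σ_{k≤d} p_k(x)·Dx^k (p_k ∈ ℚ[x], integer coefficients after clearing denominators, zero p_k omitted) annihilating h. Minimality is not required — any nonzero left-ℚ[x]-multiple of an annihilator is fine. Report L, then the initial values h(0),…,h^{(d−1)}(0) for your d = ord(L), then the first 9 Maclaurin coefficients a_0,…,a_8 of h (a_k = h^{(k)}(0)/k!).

L = (8 + 96·x + 256·x^2 + 256·x^3 + 256·x^4) + (2 - 48·x^2 - 64·x^3)·Dx + (1 + 10·x + 36·x^2 + 64·x^3 + 64·x^4)·Dx^2  (order 2).
h: a_k = 8, -32, 0, -256/3, 1280/3, -23552/15, 265216/45, -7020544/315, 2961408/35, …
ICs: h(0) = 8, h′(0) = -32.

f: a_k = 1, 2, -2, 4, -10, 28, -84, 264, -858, …
g: a_k = 4, 0, -8, 0, 8/3, 0, -16/45, 0, 8/315, …
L₀ := L_f ⊗_s L_g (sym. prod.), ord ≤ 2.
h=h₀': d/dx-closure on L₀ ⇒ L.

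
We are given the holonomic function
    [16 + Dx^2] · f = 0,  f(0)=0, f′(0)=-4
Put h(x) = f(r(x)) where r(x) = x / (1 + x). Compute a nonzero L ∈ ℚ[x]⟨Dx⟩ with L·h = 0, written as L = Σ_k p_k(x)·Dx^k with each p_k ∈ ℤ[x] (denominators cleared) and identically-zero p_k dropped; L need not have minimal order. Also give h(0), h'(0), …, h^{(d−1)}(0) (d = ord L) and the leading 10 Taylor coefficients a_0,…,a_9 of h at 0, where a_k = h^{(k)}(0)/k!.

f: a_k = 0, -4, 0, 32/3, 0, -128/15, 0, 1024/315, 0, -2048/2835, …
Substitute x→r, Dx→(1/r')Dx; clear ⇒ L₀.
L = 16 + (2 + 6·x + 6·x^2 + 2·x^3)·Dx + (1 + 4·x + 6·x^2 + 4·x^3 + x^4)·Dx^2  (order 2).
h: a_k = 0, -4, 4, 20/3, -28, 772/15, -60, 9844/315, 2516/45, -120412/567, …
ICs: h(0) = 0, h′(0) = -4.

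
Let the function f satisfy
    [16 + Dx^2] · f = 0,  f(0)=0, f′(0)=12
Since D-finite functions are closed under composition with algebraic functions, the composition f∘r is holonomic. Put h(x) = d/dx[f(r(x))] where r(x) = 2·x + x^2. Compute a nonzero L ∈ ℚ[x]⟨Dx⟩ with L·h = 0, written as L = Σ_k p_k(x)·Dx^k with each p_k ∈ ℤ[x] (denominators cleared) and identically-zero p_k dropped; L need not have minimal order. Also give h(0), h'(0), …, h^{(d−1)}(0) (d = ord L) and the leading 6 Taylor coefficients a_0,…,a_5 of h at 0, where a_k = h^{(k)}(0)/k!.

L = (67 + 256·x + 384·x^2 + 256·x^3 + 64·x^4) + (-3 - 3·x)·Dx + (1 + 2·x + x^2)·Dx^2  (order 2).
h: a_k = 24, 24, -768, -1536, 3136, 12096, …
ICs: h(0) = 24, h′(0) = 24.

f: a_k = 0, 12, 0, -32, 0, 128/5, …
f∘r: x↦r, Dx↦Dx/r' in L_f ⇒ L₀.
Derive L from L₀ (diff closure).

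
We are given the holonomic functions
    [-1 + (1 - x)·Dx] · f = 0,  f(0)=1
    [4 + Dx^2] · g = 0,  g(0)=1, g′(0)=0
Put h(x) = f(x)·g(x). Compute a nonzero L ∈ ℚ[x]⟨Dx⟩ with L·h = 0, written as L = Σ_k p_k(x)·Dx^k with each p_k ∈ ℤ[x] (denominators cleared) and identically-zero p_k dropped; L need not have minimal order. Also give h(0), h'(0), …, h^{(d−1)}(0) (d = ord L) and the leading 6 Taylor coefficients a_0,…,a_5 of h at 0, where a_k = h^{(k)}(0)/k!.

f: a_k = 1, 1, 1, 1, 1, 1, …
g: a_k = 1, 0, -2, 0, 2/3, 0, …
Product ⇒ symmetric product L₀, ord ≤ 2.
L = (-4 + 4·x) + 2·Dx + (-1 + x)·Dx^2  (order 2).
h: a_k = 1, 1, -1, -1, -1/3, -1/3, …
ICs: h(0) = 1, h′(0) = 1.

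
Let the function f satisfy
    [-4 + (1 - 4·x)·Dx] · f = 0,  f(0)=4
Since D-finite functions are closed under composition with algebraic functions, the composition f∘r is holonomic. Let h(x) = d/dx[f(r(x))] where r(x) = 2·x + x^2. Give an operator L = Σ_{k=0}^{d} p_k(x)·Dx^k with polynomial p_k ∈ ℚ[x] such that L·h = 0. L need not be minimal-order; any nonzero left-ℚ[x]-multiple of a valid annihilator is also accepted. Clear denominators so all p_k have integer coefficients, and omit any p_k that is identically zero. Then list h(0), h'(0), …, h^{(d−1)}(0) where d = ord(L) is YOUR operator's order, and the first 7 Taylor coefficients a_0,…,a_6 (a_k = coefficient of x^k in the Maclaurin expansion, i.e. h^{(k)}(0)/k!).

L = (17 + 24·x + 12·x^2) + (-1 + 7·x + 12·x^2 + 4·x^3)·Dx  (order 1).
h: a_k = 32, 544, 6912, 78080, 826880, 8406528, 83091456, …
ICs: h(0) = 32.

f: a_k = 4, 16, 64, 256, 1024, 4096, 16384, …
h₀=f(r): pull back L_f along r ⇒ L₀.
Derive L from L₀ (diff closure).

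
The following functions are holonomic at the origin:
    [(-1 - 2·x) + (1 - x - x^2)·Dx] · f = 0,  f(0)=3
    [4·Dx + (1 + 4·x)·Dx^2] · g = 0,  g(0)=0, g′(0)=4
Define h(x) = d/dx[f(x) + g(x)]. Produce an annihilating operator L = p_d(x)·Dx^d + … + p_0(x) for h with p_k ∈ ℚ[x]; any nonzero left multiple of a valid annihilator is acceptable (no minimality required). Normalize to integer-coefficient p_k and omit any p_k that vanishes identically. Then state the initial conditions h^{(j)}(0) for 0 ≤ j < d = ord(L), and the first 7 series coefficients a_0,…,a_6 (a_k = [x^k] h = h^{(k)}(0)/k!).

L = (100 + 272·x + 392·x^2 + 144·x^3 + 96·x^4) + (-7 + 96·x + 434·x^2 + 540·x^3 + 304·x^4 + 160·x^5)·Dx + (-4 - 25·x - 28·x^2 + 46·x^3 + 73·x^4 + 76·x^5 + 32·x^6)·Dx^2  (order 2).
h: a_k = 7, -4, 91, -196, 1144, -3862, 16825, …
ICs: h(0) = 7, h′(0) = -4.

f: a_k = 3, 3, 6, 9, 15, 24, 39, …
g: a_k = 0, 4, -8, 64/3, -64, 1024/5, -2048/3, …
h₀=f+g: left-lcm gives L₀, ord ≤ 3.
Derive L from L₀ (diff closure).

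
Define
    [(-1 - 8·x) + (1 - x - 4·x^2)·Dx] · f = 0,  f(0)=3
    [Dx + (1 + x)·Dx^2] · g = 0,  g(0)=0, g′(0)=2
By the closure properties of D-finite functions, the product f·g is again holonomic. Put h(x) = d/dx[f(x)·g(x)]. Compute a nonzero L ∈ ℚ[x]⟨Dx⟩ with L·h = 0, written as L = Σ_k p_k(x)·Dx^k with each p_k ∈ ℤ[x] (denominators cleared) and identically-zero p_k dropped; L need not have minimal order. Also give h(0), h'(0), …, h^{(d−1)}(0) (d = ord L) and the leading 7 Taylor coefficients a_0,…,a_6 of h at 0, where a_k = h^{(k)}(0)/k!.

L = (236 + 648·x + 576·x^2) + (25 + 277·x + 672·x^2 + 448·x^3)·Dx + (-9 - 16·x + 45·x^2 + 116·x^3 + 64·x^4)·Dx^2  (order 2).
h: a_k = 6, 6, 87, 158, 1567/2, 9411/5, 13179/2, …
ICs: h(0) = 6, h′(0) = 6.

f: a_k = 3, 3, 15, 27, 87, 195, 543, …
g: a_k = 0, 2, -1, 2/3, -1/2, 2/5, -1/3, …
f·g: L₀ = L_f ⊗_s L_g, ord ≤ 1·2.
h=h₀': d/dx-closure on L₀ ⇒ L.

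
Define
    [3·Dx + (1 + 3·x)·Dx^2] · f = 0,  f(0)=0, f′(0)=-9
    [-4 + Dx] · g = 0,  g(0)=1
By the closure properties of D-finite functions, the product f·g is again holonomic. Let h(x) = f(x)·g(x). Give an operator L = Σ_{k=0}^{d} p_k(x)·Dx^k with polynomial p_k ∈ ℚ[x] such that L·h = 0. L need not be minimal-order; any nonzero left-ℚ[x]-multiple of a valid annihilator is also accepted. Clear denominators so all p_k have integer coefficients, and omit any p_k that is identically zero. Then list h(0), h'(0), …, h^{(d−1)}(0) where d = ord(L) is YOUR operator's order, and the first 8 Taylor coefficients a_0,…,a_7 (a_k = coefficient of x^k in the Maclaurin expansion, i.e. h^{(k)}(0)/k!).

L = (4 + 48·x) + (-5 - 24·x)·Dx + (1 + 3·x)·Dx^2  (order 2).
h: a_k = 0, -9, -45/2, -45, -141/4, -354/5, 93/2, -7759/35, …
ICs: h(0) = 0, h′(0) = -9.

f: a_k = 0, -9, 27/2, -27, 243/4, -729/5, 729/2, -6561/7, …
g: a_k = 1, 4, 8, 32/3, 32/3, 128/15, 256/45, 1024/315, …
f·g: L₀ = L_f ⊗_s L_g, ord ≤ 2·1.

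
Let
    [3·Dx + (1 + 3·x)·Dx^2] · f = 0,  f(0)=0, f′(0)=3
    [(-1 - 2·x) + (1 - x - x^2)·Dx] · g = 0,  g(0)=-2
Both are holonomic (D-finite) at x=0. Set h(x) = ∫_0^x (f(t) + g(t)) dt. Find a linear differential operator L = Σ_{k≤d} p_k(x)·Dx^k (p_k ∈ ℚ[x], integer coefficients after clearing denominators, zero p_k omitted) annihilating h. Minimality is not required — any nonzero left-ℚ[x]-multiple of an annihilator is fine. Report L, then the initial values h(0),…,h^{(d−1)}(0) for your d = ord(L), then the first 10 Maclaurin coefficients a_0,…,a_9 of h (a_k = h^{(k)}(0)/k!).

L = (-126 - 342·x - 468·x^2 - 180·x^3 - 108·x^4)·Dx^2 + (-156·x - 576·x^2 - 672·x^3 - 378·x^4 - 180·x^5)·Dx^3 + (7 + 35·x + 29·x^2 - 63·x^3 - 99·x^4 - 93·x^5 - 36·x^6)·Dx^4  (order 4).
h: a_k = 0, -2, 1/2, -17/6, 3/4, -121/20, 163/30, -295/14, 1893/56, -7105/72, …
ICs: h(0) = 0, h′(0) = -2, h′′(0) = 1, h′′′(0) = -17.

f: a_k = 0, 3, -9/2, 9, -81/4, 243/5, -243/2, 2187/7, -6561/8, 2187, …
g: a_k = -2, -2, -4, -6, -10, -16, -26, -42, -68, -110, …
h₀=f+g: left-lcm gives L₀, ord ≤ 3.
h=∫h₀ ⇒ L = L₀·Dx.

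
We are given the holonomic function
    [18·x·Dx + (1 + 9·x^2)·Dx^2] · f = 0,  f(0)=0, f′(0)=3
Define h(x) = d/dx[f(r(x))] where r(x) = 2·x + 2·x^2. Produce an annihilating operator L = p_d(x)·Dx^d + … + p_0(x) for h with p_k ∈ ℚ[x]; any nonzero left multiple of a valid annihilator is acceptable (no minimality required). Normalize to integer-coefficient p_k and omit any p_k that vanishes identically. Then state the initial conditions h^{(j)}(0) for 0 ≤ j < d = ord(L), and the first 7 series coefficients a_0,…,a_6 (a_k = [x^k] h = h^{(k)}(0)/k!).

f: a_k = 0, 3, 0, -9, 0, 243/5, 0, …
f∘r: x↦r, Dx↦Dx/r' in L_f ⇒ L₀.
Derive L from L₀ (diff closure).
L = (-2 + 72·x + 288·x^2 + 432·x^3 + 216·x^4) + (1 + 2·x + 36·x^2 + 144·x^3 + 180·x^4 + 72·x^5)·Dx  (order 1).
h: a_k = 6, 12, -216, -864, 6696, 46224, -171072, …
ICs: h(0) = 6.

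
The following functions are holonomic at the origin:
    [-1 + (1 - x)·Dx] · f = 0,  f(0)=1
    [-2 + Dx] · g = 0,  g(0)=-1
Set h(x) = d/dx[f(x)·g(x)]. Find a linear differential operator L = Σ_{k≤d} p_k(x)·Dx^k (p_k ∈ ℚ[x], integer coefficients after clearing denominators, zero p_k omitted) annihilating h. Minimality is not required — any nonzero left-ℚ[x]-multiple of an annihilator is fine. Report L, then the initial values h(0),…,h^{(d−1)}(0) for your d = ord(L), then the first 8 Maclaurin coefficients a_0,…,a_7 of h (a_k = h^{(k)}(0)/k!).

f: a_k = 1, 1, 1, 1, 1, 1, 1, 1, …
g: a_k = -1, -2, -2, -4/3, -2/3, -4/15, -4/45, -8/315, …
Sym-product of L_f,L_g gives L₀ (≤ ord 1).
h₀' ⇒ L via d/dx closure of L₀.
L = (10 - 12·x + 4·x^2) + (-3 + 5·x - 2·x^2)·Dx  (order 1).
h: a_k = -3, -10, -19, -28, -109/3, -662/15, -155/3, -18616/315, …
ICs: h(0) = -3.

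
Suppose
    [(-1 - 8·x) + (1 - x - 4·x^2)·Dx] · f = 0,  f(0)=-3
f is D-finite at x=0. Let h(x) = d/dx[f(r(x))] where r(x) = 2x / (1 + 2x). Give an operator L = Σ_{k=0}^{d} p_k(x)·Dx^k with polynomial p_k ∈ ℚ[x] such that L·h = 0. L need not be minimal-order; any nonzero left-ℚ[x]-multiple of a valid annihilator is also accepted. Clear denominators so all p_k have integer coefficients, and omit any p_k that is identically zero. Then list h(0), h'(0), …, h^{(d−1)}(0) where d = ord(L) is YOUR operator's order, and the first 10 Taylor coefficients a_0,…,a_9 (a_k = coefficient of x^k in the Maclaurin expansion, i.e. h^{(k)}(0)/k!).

L = (16 + 96·x + 960·x^2 + 1152·x^3) + (-1 - 22·x - 60·x^2 + 248·x^3 + 576·x^4)·Dx  (order 1).
h: a_k = -6, -96, 0, -3072, 7680, -92160, 387072, -2850816, 14376960, -88965120, …
ICs: h(0) = -6.

f: a_k = -3, -3, -15, -27, -87, -195, -543, -1323, -3495, -8787, …
f∘r: x↦r, Dx↦Dx/r' in L_f ⇒ L₀.
Differentiate: ansatz ord ≤ ord L₀ ⇒ L.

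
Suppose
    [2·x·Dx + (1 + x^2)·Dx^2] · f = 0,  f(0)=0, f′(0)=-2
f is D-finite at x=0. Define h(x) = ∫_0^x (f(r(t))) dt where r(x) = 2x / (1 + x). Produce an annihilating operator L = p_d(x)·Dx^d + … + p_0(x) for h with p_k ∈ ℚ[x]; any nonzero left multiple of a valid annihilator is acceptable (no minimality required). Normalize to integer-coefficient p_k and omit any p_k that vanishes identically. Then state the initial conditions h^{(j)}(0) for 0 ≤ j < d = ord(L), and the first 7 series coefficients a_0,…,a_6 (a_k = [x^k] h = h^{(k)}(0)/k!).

f: a_k = 0, -2, 0, 2/3, 0, -2/5, 0, …
Substitute x→r, Dx→(1/r')Dx; clear ⇒ L₀.
h=∫h₀ ⇒ L = L₀·Dx.
L = (2 + 10·x)·Dx^2 + (1 + 2·x + 5·x^2)·Dx^3  (order 3).
h: a_k = 0, 0, -2, 4/3, 1/3, -12/5, 38/15, …
ICs: h(0) = 0, h′(0) = 0, h′′(0) = -4.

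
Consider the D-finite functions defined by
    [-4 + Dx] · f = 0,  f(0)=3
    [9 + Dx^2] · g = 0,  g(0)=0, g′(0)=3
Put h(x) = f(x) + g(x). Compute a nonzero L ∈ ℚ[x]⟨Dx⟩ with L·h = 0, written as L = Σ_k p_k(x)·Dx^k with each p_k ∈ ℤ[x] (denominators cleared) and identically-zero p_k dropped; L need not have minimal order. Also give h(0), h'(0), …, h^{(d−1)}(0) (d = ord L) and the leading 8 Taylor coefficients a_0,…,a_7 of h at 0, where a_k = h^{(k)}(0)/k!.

f: a_k = 3, 12, 24, 32, 32, 128/5, 256/15, 1024/105, …
g: a_k = 0, 3, 0, -9/2, 0, 81/40, 0, -243/560, …
Weyl lclm of L_f,L_g ⇒ L₀ (ord ≤ 3).
L = -36 + 9·Dx - 4·Dx^2 + Dx^3  (order 3).
h: a_k = 3, 15, 24, 55/2, 32, 221/8, 256/15, 3131/336, …
ICs: h(0) = 3, h′(0) = 15, h′′(0) = 48.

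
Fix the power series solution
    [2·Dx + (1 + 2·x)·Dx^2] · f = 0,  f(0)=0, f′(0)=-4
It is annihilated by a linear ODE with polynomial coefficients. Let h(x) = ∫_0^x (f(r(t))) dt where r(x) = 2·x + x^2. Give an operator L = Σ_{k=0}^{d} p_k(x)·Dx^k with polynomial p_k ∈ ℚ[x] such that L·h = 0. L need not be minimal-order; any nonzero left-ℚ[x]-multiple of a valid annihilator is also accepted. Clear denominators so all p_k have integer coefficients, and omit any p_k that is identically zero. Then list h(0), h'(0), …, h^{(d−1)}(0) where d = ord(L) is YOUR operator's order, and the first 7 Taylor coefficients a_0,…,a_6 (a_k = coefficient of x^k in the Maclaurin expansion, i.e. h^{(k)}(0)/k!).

f: a_k = 0, -4, 4, -16/3, 8, -64/5, 64/3, …
Change of var in L_f (x↦r) gives L₀.
Integrate: L := L₀·Dx.
L = (3 + 4·x + 2·x^2)·Dx^2 + (1 + 5·x + 6·x^2 + 2·x^3)·Dx^3  (order 3).
h: a_k = 0, 0, -4, 4, -20/3, 68/5, -464/15, …
ICs: h(0) = 0, h′(0) = 0, h′′(0) = -8.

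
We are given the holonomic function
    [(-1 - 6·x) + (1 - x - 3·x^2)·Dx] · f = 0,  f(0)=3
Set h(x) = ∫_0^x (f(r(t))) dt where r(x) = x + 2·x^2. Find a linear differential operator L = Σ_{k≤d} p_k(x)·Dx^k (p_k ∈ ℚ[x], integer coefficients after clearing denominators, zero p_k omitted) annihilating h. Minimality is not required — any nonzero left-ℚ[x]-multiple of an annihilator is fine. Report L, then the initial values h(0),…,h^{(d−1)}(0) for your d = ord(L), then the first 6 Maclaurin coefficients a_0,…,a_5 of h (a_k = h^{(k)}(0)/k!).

L = (1 + 10·x + 36·x^2 + 48·x^3)·Dx + (-1 + x + 5·x^2 + 12·x^3 + 12·x^4)·Dx^2  (order 2).
h: a_k = 0, 3, 3/2, 6, 69/4, 231/5, …
ICs: h(0) = 0, h′(0) = 3.

f: a_k = 3, 3, 12, 21, 57, 120, …
Substitute x→r, Dx→(1/r')Dx; clear ⇒ L₀.
h=∫₀ˣh₀: take L = L₀·Dx.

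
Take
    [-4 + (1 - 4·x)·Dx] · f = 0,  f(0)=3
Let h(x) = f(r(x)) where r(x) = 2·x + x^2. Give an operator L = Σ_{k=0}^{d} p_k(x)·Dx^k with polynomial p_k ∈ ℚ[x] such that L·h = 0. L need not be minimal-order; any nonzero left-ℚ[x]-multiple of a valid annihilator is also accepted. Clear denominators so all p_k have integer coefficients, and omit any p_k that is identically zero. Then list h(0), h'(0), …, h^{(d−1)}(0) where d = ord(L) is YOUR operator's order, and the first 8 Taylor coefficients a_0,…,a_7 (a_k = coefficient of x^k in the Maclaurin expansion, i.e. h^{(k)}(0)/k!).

L = (8 + 8·x) + (-1 + 8·x + 4·x^2)·Dx  (order 1).
h: a_k = 3, 24, 204, 1728, 14640, 124032, 1050816, 8902656, …
ICs: h(0) = 3.

f: a_k = 3, 12, 48, 192, 768, 3072, 12288, 49152, …
Substitute x→r, Dx→(1/r')Dx; clear ⇒ L₀.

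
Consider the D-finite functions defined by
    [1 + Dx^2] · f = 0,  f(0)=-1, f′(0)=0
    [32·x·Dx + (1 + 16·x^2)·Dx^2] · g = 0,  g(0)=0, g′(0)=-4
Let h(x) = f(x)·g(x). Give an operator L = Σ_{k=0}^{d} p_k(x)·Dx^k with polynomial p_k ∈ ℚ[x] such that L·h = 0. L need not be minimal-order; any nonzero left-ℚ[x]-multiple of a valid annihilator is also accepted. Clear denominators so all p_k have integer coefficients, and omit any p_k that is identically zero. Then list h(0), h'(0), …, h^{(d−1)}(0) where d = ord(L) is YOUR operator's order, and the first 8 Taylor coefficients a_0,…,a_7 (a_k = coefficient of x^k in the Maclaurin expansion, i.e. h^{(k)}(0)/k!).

f: a_k = -1, 0, 1/2, 0, -1/24, 0, 1/720, 0, …
g: a_k = 0, -4, 0, 64/3, 0, -1024/5, 0, 16384/7, …
Product ⇒ symmetric product L₀, ord ≤ 4.
L = (1105 + 51776·x^2 + 22016·x^4 + 16384·x^6 + 65536·x^8) + (2112·x + 35840·x^3 + 49152·x^5 + 262144·x^7)·Dx + (1122 + 52352·x^2 + 27648·x^4 + 32768·x^6 + 131072·x^8)·Dx^2 + (2112·x + 35840·x^3 + 49152·x^5 + 262144·x^7)·Dx^3 + (17 + 576·x^2 + 5632·x^4 + 16384·x^6 + 65536·x^8)·Dx^4  (order 4).
h: a_k = 0, 4, 0, -70/3, 0, 6469/30, 0, -3079271/1260, …
ICs: h(0) = 0, h′(0) = 4, h′′(0) = 0, h′′′(0) = -140.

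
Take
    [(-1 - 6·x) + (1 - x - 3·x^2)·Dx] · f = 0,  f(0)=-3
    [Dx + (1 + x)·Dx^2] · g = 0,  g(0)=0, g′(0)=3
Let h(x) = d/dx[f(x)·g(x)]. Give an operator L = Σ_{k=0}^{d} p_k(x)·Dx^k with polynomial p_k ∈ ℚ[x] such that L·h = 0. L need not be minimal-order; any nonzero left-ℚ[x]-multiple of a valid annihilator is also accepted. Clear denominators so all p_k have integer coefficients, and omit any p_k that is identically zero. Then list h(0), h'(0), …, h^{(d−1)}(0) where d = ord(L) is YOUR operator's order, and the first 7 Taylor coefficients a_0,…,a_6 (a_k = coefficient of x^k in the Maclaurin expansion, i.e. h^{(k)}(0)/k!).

f: a_k = -3, -3, -12, -21, -57, -120, -291, …
g: a_k = 0, 3, -3/2, 1, -3/4, 3/5, -1/2, …
Product ⇒ symmetric product L₀, ord ≤ 2.
h=h₀': d/dx-closure on L₀ ⇒ L.
L = (142 + 378·x + 324·x^2) + (19 + 173·x + 396·x^2 + 252·x^3)·Dx + (-7 - 12·x + 28·x^2 + 69·x^3 + 36·x^4)·Dx^2  (order 2).
h: a_k = -9, -9, -207/2, -183, -3021/4, -8604/5, -103773/20, …
ICs: h(0) = -9, h′(0) = -9.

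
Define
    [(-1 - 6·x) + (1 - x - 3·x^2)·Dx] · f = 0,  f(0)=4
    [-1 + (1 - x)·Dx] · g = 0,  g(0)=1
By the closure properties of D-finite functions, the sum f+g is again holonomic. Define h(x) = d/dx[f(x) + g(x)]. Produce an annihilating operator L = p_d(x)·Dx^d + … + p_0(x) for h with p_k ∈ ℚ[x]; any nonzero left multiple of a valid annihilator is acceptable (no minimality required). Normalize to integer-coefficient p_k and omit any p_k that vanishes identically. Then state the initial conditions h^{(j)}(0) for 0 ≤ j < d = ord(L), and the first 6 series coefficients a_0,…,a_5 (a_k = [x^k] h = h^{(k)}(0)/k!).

f: a_k = 4, 4, 16, 28, 76, 160, …
g: a_k = 1, 1, 1, 1, 1, 1, …
h₀=f+g: left-lcm gives L₀, ord ≤ 2.
h=h₀': d/dx-closure on L₀ ⇒ L.
L = (-6 - 72·x - 216·x^3 + 54·x^4) + (6 + 30·x - 18·x^2 + 72·x^3 - 207·x^4 + 54·x^5)·Dx + (-1 + 2·x - 7·x^2 + 18·x^3 + 12·x^4 - 33·x^5 + 9·x^6)·Dx^2  (order 2).
h: a_k = 5, 34, 87, 308, 805, 2334, …
ICs: h(0) = 5, h′(0) = 34.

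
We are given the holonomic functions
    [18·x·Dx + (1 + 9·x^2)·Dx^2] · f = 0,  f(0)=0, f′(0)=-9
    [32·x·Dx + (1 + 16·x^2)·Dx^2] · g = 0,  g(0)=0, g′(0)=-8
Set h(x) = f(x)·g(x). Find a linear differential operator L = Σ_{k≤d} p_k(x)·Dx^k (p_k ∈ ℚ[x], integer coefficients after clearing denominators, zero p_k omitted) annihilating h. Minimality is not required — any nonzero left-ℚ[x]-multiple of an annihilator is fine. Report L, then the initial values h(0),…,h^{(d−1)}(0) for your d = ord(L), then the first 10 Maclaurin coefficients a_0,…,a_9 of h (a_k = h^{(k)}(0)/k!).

f: a_k = 0, -9, 0, 27, 0, -729/5, 0, 6561/7, 0, -6561, …
g: a_k = 0, -8, 0, 128/3, 0, -2048/5, 0, 32768/7, 0, -524288/9, …
h₀=f·g: eliminate ⇒ L₀, order ≤ 2·2.
L = (-3456·x - 144000·x^3 - 1327104·x^5 + 4147200·x^7 + 71663616·x^9)·Dx + (-100 - 11532·x^2 - 259200·x^4 - 1161216·x^6 + 14515200·x^8 + 107495424·x^10)·Dx^2 + (-200·x - 7880·x^3 - 86400·x^5 + 194112·x^7 + 8294400·x^9 + 35831808·x^11)·Dx^3 + (-1 - 50·x^2 - 769·x^4 + 110736·x^8 + 1036800·x^10 + 2985984·x^12)·Dx^4  (order 4).
h: a_k = 0, 0, 72, 0, -600, 0, 30024/5, 0, -468360/7, 0, …
ICs: h(0) = 0, h′(0) = 0, h′′(0) = 144, h′′′(0) = 0.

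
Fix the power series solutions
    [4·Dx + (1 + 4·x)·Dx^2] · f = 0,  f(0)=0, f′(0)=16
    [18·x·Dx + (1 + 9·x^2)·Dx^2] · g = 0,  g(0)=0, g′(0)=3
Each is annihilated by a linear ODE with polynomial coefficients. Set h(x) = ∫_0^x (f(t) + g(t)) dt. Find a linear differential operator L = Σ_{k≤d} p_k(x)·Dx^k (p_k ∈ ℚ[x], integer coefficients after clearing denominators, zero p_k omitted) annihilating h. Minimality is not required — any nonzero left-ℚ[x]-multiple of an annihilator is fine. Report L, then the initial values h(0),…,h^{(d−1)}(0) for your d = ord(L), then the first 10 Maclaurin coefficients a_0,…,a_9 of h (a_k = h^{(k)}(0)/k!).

f: a_k = 0, 16, -32, 256/3, -256, 4096/5, -8192/3, 65536/7, -32768, 1048576/9, …
g: a_k = 0, 3, 0, -9, 0, 243/5, 0, -2187/7, 0, 2187, …
f+g: L₀ = lclm(L_f,L_g), ord ≤ 2+2.
Integrate: L := L₀·Dx.
L = (-36 - 432·x + 972·x^2 + 1296·x^3)·Dx^2 + (-25 - 72·x - 189·x^2 + 1944·x^3 + 2592·x^4)·Dx^3 + (-2 + x + 36·x^2 + 81·x^3 + 486·x^4 + 648·x^5)·Dx^4  (order 4).
h: a_k = 0, 0, 19/2, -32/3, 229/12, -256/5, 4339/30, -8192/21, 63349/56, -32768/9, …
ICs: h(0) = 0, h′(0) = 0, h′′(0) = 19, h′′′(0) = -64.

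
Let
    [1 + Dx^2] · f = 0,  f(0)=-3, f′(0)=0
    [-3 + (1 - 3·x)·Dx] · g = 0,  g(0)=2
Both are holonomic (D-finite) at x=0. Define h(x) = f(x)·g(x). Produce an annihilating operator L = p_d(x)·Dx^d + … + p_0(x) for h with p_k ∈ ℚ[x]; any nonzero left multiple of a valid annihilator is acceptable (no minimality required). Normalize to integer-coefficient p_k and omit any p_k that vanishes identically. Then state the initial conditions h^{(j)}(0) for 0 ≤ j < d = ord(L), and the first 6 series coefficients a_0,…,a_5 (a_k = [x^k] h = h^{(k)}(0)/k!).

L = (-1 + 3·x) + 6·Dx + (-1 + 3·x)·Dx^2  (order 2).
h: a_k = -6, -18, -51, -153, -1837/4, -5511/4, …
ICs: h(0) = -6, h′(0) = -18.

f: a_k = -3, 0, 3/2, 0, -1/8, 0, …
g: a_k = 2, 6, 18, 54, 162, 486, …
h₀=f·g: eliminate ⇒ L₀, order ≤ 2·1.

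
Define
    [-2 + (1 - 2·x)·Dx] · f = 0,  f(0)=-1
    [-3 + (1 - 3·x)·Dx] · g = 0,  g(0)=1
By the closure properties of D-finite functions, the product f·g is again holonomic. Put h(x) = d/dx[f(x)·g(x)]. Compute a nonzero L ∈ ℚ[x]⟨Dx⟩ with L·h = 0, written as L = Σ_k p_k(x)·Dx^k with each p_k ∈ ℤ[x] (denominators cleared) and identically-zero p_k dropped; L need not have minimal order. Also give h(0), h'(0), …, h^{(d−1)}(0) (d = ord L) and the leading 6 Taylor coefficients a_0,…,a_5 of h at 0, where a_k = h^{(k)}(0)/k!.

L = (38 - 180·x + 216·x^2) + (-5 + 37·x - 90·x^2 + 72·x^3)·Dx  (order 1).
h: a_k = -5, -38, -195, -844, -3325, -12354, …
ICs: h(0) = -5.

f: a_k = -1, -2, -4, -8, -16, -32, …
g: a_k = 1, 3, 9, 27, 81, 243, …
Sym-product of L_f,L_g gives L₀ (≤ ord 1).
h₀' ⇒ L via d/dx closure of L₀.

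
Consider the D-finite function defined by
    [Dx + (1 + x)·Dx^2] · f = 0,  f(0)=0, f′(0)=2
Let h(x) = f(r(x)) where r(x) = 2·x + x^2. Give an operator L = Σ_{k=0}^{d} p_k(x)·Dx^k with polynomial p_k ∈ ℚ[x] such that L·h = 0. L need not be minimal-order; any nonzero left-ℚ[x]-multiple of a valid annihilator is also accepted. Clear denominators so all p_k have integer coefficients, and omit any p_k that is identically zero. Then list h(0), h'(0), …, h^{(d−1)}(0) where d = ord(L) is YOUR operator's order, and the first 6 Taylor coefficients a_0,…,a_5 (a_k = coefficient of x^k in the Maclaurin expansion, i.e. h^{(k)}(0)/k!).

L = Dx + (1 + x)·Dx^2  (order 2).
h: a_k = 0, 4, -2, 4/3, -1, 4/5, …
ICs: h(0) = 0, h′(0) = 4.

f: a_k = 0, 2, -1, 2/3, -1/2, 2/5, …
Substitute x→r, Dx→(1/r')Dx; clear ⇒ L₀.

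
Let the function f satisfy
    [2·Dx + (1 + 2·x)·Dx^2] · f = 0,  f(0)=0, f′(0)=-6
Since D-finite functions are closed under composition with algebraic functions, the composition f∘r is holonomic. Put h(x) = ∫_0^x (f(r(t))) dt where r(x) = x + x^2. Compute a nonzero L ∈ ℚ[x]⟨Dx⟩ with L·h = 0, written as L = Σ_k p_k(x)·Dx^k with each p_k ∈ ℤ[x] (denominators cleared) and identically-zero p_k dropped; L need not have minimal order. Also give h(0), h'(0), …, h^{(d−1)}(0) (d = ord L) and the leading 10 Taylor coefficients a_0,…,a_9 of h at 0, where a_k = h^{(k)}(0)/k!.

L = (4·x + 4·x^2)·Dx^2 + (1 + 4·x + 6·x^2 + 4·x^3)·Dx^3  (order 3).
h: a_k = 0, 0, -3, 0, 1, -6/5, 4/5, 0, -6/7, 4/3, …
ICs: h(0) = 0, h′(0) = 0, h′′(0) = -6.

f: a_k = 0, -6, 6, -8, 12, -96/5, 32, -384/7, 96, -512/3, …
Change of var in L_f (x↦r) gives L₀.
Integrate: L := L₀·Dx.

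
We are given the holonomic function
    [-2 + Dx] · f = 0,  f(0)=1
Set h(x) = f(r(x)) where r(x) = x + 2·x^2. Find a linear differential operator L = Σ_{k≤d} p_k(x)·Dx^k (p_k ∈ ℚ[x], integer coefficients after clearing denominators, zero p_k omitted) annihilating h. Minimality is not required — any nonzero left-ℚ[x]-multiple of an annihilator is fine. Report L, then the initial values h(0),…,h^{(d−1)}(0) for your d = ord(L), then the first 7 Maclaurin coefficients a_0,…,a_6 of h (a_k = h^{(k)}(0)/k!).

f: a_k = 1, 2, 2, 4/3, 2/3, 4/15, 4/45, …
f∘r: x↦r, Dx↦Dx/r' in L_f ⇒ L₀.
L = (-2 - 8·x) + Dx  (order 1).
h: a_k = 1, 2, 6, 28/3, 50/3, 108/5, 1324/45, …
ICs: h(0) = 1.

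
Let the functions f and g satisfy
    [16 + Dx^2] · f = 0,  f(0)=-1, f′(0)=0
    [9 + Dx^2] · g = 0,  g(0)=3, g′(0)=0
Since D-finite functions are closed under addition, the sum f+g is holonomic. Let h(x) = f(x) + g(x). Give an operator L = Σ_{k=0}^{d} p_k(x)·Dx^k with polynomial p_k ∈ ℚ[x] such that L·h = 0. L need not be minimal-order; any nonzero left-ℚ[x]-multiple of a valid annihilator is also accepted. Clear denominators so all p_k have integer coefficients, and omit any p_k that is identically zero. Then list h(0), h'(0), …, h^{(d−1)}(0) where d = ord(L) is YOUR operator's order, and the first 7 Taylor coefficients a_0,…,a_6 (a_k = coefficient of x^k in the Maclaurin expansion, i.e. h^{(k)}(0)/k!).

f: a_k = -1, 0, 8, 0, -32/3, 0, 256/45, …
g: a_k = 3, 0, -27/2, 0, 81/8, 0, -243/80, …
f+g: L₀ = lclm(L_f,L_g), ord ≤ 2+2.
L = 144 + 25·Dx^2 + Dx^4  (order 4).
h: a_k = 2, 0, -11/2, 0, -13/24, 0, 1909/720, …
ICs: h(0) = 2, h′(0) = 0, h′′(0) = -11, h′′′(0) = 0.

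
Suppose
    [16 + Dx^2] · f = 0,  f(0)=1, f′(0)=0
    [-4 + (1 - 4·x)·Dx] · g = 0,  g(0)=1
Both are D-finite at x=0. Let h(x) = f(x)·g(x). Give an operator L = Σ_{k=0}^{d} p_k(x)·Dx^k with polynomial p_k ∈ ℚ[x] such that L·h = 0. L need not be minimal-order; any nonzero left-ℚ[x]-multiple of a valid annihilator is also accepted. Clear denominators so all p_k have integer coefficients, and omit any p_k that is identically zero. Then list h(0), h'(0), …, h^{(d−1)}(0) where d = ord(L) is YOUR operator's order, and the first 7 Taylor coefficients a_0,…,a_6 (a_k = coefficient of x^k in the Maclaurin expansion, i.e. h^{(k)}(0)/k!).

L = (-16 + 64·x) + 8·Dx + (-1 + 4·x)·Dx^2  (order 2).
h: a_k = 1, 4, 8, 32, 416/3, 1664/3, 99584/45, …
ICs: h(0) = 1, h′(0) = 4.

f: a_k = 1, 0, -8, 0, 32/3, 0, -256/45, …
g: a_k = 1, 4, 16, 64, 256, 1024, 4096, …
L₀ := L_f ⊗_s L_g (sym. prod.), ord ≤ 2.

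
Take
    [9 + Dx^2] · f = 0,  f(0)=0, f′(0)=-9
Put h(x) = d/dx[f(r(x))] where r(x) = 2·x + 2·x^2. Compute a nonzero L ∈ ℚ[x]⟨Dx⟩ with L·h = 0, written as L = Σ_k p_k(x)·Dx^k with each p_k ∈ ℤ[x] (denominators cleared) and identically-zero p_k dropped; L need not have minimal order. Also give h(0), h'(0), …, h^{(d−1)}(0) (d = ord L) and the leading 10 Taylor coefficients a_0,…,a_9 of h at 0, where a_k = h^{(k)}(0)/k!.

L = (48 + 288·x + 864·x^2 + 1152·x^3 + 576·x^4) + (-6 - 12·x)·Dx + (1 + 4·x + 4·x^2)·Dx^2  (order 2).
h: a_k = -18, -36, 324, 1296, 648, -5184, -62208/5, -31104/5, 769824/35, 342144/7, …
ICs: h(0) = -18, h′(0) = -36.

f: a_k = 0, -9, 0, 27/2, 0, -243/40, 0, 729/560, 0, -729/4480, …
h₀=f(r): pull back L_f along r ⇒ L₀.
h=h₀': d/dx-closure on L₀ ⇒ L.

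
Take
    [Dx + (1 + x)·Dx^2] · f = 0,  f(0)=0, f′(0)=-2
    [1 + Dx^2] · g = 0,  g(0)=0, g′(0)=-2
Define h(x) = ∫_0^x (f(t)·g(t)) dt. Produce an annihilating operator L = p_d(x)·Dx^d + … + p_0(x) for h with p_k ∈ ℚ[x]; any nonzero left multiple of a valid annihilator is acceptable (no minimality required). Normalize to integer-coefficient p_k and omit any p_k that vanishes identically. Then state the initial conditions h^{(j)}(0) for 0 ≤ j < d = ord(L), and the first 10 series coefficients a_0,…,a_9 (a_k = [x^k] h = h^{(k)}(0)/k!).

f: a_k = 0, -2, 1, -2/3, 1/2, -2/5, 1/3, -2/7, 1/4, -2/9, …
g: a_k = 0, -2, 0, 1/3, 0, -1/60, 0, 1/2520, 0, -1/181440, …
h₀=f·g: eliminate ⇒ L₀, order ≤ 2·2.
∫: right-multiply L₀ by Dx.
L = (-3 + 6·x + 19·x^2 + 16·x^3 + 4·x^4)·Dx + (4 + 20·x + 24·x^2 + 8·x^3)·Dx^2 + (20·x + 42·x^2 + 32·x^3 + 8·x^4)·Dx^3 + (4 + 20·x + 24·x^2 + 8·x^3)·Dx^4 + (3 + 14·x + 23·x^2 + 16·x^3 + 4·x^4)·Dx^5  (order 5).
h: a_k = 0, 0, 0, 4/3, -1/2, 2/15, -1/9, 11/126, -31/480, 113/2268, …
ICs: h(0) = 0, h′(0) = 0, h′′(0) = 0, h′′′(0) = 8, h′′′′(0) = -12.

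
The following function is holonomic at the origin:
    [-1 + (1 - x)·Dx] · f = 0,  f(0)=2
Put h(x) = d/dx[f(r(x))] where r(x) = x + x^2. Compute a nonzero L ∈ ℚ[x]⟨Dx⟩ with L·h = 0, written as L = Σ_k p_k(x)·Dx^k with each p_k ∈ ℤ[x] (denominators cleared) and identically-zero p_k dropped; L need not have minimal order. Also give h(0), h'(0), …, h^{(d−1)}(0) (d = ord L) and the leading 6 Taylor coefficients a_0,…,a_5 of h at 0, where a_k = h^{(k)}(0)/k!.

L = (4 + 6·x + 6·x^2) + (-1 - x + 3·x^2 + 2·x^3)·Dx  (order 1).
h: a_k = 2, 8, 18, 40, 80, 156, …
ICs: h(0) = 2.

f: a_k = 2, 2, 2, 2, 2, 2, …
Substitute x→r, Dx→(1/r')Dx; clear ⇒ L₀.
h=h₀': d/dx-closure on L₀ ⇒ L.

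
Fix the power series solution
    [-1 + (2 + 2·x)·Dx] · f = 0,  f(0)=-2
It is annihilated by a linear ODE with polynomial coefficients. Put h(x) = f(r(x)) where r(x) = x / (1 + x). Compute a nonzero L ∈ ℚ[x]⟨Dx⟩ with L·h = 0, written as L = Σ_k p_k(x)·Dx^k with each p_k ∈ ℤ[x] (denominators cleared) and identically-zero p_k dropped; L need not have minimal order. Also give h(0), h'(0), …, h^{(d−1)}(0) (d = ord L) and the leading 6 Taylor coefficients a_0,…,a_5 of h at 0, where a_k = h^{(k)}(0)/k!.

L = -1 + (2 + 6·x + 4·x^2)·Dx  (order 1).
h: a_k = -2, -1, 5/4, -13/8, 141/64, -399/128, …
ICs: h(0) = -2.

f: a_k = -2, -1, 1/4, -1/8, 5/64, -7/128, …
Substitute x→r, Dx→(1/r')Dx; clear ⇒ L₀.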